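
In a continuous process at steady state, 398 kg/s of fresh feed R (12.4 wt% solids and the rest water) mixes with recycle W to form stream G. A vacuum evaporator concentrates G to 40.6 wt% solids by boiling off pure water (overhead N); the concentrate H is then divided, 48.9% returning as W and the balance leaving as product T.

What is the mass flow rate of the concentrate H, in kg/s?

237.9 kg/s

Overall solids balance (none leaves overhead): solids in fresh feed = solids in product, i.e. 398×0.124 = (1−0.489)·H·0.406.
H = 49.352/(0.406×0.511) = 237.88 kg/s.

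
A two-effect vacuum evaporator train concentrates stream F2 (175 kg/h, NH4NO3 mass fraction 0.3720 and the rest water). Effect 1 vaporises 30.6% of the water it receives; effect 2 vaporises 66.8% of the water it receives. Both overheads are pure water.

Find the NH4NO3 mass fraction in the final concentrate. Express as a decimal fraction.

water in feed = 175×0.628 = 109.9 kg/h.
After stage 1: water left = (1−0.306)×109.9 = 76.271; stream total = 141.37 kg/h.
After stage 2: water left = (1−0.668)×76.271 = 25.322; final concentrate = 90.422 kg/h.
NH4NO3 fraction = 65.1/90.422 = 0.7200.

0.7200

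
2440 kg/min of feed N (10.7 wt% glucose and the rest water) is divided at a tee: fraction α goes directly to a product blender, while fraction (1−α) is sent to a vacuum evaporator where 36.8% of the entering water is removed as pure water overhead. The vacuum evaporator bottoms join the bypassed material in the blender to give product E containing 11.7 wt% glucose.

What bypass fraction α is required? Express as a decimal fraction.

All 2440×0.107 = 261.08 kg/min of glucose reaches E, so E = 261.08/0.117 = 2231.5 kg/min and vapour = 208.55 kg/min.
The evaporator receives (1−α)·2440 of feed at 0.893 water and removes 0.368 of that water:
0.368×0.893×(1−α)×2440 = 208.55
(1−α) = 208.55/801.84 = 0.2601;  α = 0.7399.

0.740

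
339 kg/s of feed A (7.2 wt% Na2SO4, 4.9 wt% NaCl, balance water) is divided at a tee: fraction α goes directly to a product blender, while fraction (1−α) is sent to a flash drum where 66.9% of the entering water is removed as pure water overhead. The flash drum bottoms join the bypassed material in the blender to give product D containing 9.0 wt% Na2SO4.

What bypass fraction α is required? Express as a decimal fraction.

All 339×0.072 = 24.408 kg/s of Na2SO4 reaches D, so D = 24.408/0.090 = 271.2 kg/s and vapour = 67.8 kg/s.
The evaporator receives (1−α)·339 of feed at 0.879 water and removes 0.669 of that water:
0.669×0.879×(1−α)×339 = 67.8
(1−α) = 67.8/199.35 = 0.3401;  α = 0.6599.

0.660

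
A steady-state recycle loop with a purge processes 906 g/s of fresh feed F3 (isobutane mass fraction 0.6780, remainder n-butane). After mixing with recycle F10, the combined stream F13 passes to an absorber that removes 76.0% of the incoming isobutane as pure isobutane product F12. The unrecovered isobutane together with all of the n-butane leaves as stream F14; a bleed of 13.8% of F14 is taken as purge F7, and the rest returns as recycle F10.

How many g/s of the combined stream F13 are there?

n-butane enters only via F3 and leaves only via the purge: 906×0.322 = 0.138×(n-butane in F14), and the absorber passes all n-butane, so n-butane in F13 = n-butane in F14 = 2114 g/s.
isobutane in F13: m_A = 906×0.678 + (1−0.138)·(1−0.760)·m_A, so m_A = 614.27/0.7931 = 774.5 g/s.
F13 = 774.5 + 2114 = 2888.5 g/s.

2888 g/s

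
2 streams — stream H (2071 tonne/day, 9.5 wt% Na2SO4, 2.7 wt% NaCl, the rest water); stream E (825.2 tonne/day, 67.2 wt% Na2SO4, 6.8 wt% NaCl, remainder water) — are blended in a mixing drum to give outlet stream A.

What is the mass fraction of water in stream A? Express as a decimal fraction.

Total flow out = 2071 + 825.2 = 2896.2 tonne/day.
water in = 2071×0.878 + 825.2×0.260 = 2032.9 tonne/day.
water mass fraction in A = 2032.9/2896.2 = 0.702.

0.702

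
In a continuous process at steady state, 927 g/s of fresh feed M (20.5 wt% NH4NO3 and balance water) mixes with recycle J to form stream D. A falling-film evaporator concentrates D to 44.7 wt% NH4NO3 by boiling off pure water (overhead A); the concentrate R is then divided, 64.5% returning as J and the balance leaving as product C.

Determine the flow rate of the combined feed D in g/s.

Overall NH4NO3 balance (none leaves overhead): NH4NO3 in fresh feed = NH4NO3 in product, i.e. 927×0.205 = (1−0.645)·R·0.447.
R = 190.03/(0.447×0.355) = 1197.6 g/s.
Recycle J = 0.645×1197.6 = 772.43 g/s.
Combined feed D = 927 + 772.43 = 1699.4 g/s.

1699 g/s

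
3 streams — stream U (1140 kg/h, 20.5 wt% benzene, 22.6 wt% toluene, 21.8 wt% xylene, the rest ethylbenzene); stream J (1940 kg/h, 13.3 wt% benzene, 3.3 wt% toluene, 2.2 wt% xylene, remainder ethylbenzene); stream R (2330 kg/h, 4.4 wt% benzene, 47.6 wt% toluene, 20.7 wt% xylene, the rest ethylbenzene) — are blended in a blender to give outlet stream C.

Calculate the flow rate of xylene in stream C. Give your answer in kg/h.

773.5 kg/h

xylene out = xylene in = 1140×0.218 + 1940×0.022 + 2330×0.207 = 773.51 kg/h.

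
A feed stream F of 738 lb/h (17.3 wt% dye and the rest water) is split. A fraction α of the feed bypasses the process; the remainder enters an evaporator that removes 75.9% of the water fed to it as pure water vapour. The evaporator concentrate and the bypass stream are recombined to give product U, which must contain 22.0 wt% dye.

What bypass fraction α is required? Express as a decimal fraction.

All 738×0.173 = 127.67 lb/h of dye reaches U, so U = 127.67/0.220 = 580.34 lb/h and vapour = 157.66 lb/h.
The evaporator receives (1−α)·738 of feed at 0.827 water and removes 0.759 of that water:
0.759×0.827×(1−α)×738 = 157.66
(1−α) = 157.66/463.24 = 0.3404;  α = 0.6596.

0.660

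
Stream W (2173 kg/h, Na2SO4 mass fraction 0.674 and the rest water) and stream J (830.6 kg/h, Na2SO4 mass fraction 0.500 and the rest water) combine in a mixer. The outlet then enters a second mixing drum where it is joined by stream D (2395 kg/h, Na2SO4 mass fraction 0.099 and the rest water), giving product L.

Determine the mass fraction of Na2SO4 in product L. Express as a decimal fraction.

Overall, product flow = 5398.6 kg/h.
Na2SO4 in = 2173×0.674 + 830.6×0.500 + 2395×0.099 = 2117 kg/h.
Na2SO4 fraction in L = 0.392.

0.392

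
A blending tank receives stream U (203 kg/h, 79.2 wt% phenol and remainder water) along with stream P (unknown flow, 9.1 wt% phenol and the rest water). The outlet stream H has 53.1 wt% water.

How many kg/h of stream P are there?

173.5 kg/h

Let P be the unknown flow. Total out = 203 + P.
water balance: 42.224 + 0.909·P = 0.531·(203 + P)
(0.909 − 0.531)·P = 0.531×203 − 42.224 = 65.569
P = 65.569 / 0.378 = 173.46 kg/h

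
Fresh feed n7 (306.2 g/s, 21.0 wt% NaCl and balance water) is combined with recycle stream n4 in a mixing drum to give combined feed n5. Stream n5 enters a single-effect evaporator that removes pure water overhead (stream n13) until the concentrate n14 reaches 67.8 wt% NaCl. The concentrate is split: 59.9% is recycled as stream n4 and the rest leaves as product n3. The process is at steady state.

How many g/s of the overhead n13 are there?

Overall NaCl balance (none leaves overhead): NaCl in fresh feed = NaCl in product, i.e. 306.2×0.210 = (1−0.599)·n14·0.678.
n14 = 64.302/(0.678×0.401) = 236.51 g/s.
Recycle n4 = 0.599×236.51 = 141.67 g/s.
Combined feed n5 = 306.2 + 141.67 = 447.87 g/s.
Overhead n13 = n5 − n14 = 447.87 − 236.51 = 211.36 g/s.

211.4 g/s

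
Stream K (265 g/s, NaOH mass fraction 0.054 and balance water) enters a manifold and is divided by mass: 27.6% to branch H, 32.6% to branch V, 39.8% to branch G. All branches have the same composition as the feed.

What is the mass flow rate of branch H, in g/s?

73.14 g/s

Branch H flow = 0.276×265 = 73.14 g/s.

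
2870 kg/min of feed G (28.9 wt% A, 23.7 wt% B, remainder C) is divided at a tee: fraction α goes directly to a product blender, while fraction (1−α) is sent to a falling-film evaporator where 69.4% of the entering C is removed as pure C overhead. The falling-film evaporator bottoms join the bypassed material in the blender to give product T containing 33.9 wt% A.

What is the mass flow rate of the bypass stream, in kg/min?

All 2870×0.289 = 829.43 kg/min of A reaches T, so T = 829.43/0.339 = 2446.7 kg/min and vapour = 423.3 kg/min.
The evaporator receives (1−α)·2870 of feed at 0.474 C and removes 0.694 of that C:
0.694×0.474×(1−α)×2870 = 423.3
(1−α) = 423.3/944.1 = 0.4484;  α = 0.5516.
Bypass flow = 0.5516×2870 = 1583.2 kg/min.

1583 kg/min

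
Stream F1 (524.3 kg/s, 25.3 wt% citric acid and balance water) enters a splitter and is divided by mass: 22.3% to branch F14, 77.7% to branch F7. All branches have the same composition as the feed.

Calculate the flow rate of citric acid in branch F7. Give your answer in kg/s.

103.1 kg/s

Branch F7 total = 0.777×524.3 = 407.38 kg/s.
citric acid in F7 = 0.253×407.38 = 103.07 kg/s.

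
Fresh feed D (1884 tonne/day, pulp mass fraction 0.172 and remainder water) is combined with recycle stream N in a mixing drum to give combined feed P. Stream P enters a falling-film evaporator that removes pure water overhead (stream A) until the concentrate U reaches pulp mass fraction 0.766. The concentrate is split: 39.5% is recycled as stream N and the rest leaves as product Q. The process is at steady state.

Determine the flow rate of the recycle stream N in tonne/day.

276.2 tonne/day

Overall pulp balance (none leaves overhead): pulp in fresh feed = pulp in product, i.e. 1884×0.172 = (1−0.395)·U·0.766.
U = 324.05/(0.766×0.605) = 699.24 tonne/day.
Recycle N = 0.395×699.24 = 276.2 tonne/day.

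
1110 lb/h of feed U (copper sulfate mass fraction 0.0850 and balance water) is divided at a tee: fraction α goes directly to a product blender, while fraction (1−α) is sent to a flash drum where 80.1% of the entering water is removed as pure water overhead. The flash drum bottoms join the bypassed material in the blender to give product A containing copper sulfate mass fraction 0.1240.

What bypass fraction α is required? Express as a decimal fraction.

All 1110×0.085 = 94.35 lb/h of copper sulfate reaches A, so A = 94.35/0.124 = 760.89 lb/h and vapour = 349.11 lb/h.
The evaporator receives (1−α)·1110 of feed at 0.915 water and removes 0.801 of that water:
0.801×0.915×(1−α)×1110 = 349.11
(1−α) = 349.11/813.54 = 0.4291;  α = 0.5709.

0.571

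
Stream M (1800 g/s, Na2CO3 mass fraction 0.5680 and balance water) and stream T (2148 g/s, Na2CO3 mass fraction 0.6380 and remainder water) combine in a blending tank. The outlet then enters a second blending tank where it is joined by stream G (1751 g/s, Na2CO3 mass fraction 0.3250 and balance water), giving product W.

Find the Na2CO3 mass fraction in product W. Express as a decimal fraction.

0.5197

Overall, product flow = 5699 g/s.
Na2CO3 in = 1800×0.568 + 2148×0.638 + 1751×0.325 = 2961.9 g/s.
Na2CO3 fraction in W = 0.5197.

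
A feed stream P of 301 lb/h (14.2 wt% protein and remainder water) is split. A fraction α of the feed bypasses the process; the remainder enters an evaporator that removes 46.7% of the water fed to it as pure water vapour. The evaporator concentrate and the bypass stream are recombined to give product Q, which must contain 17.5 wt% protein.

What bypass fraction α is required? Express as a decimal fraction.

0.529

All 301×0.142 = 42.742 lb/h of protein reaches Q, so Q = 42.742/0.175 = 244.24 lb/h and vapour = 56.76 lb/h.
The evaporator receives (1−α)·301 of feed at 0.858 water and removes 0.467 of that water:
0.467×0.858×(1−α)×301 = 56.76
(1−α) = 56.76/120.61 = 0.4706;  α = 0.5294.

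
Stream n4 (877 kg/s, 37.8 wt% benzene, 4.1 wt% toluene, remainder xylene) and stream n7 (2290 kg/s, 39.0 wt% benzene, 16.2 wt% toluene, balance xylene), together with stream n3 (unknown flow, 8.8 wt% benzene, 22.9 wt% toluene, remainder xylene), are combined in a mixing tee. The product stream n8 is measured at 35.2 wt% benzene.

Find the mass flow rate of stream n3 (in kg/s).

Let n3 be the unknown flow. Total out = 3167 + n3.
benzene balance: 1224.6 + 0.088·n3 = 0.352·(3167 + n3)
(0.088 − 0.352)·n3 = 0.352×3167 − 1224.6 = -109.82
n3 = -109.82 / -0.264 = 415.99 kg/s

416 kg/s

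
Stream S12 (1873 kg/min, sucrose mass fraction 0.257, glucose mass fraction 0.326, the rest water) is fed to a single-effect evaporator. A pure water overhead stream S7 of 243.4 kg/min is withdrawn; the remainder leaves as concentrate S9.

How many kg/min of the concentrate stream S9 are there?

Concentrate = 1873 − 243.4 = 1629.6 kg/min.

1630 kg/min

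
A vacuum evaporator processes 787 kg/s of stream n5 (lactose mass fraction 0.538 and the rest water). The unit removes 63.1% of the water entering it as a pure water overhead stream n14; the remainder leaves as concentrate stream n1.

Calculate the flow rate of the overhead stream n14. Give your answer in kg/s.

229.4 kg/s

water entering = 787×0.462 = 363.59 kg/s; overhead removed = 0.631×363.59 = 229.43 kg/s.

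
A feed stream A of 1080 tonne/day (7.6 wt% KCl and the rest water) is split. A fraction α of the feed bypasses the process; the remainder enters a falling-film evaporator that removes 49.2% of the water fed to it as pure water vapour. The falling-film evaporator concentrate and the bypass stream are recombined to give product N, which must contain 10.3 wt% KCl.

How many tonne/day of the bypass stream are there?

All 1080×0.076 = 82.08 tonne/day of KCl reaches N, so N = 82.08/0.103 = 796.89 tonne/day and vapour = 283.11 tonne/day.
The evaporator receives (1−α)·1080 of feed at 0.924 water and removes 0.492 of that water:
0.492×0.924×(1−α)×1080 = 283.11
(1−α) = 283.11/490.98 = 0.5766;  α = 0.4234.
Bypass flow = 0.4234×1080 = 457.25 tonne/day.

457.3 tonne/day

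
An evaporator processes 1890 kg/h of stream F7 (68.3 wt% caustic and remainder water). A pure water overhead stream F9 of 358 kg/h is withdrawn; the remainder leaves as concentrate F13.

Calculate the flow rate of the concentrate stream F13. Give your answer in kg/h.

Concentrate = 1890 − 358 = 1532 kg/h.

1532 kg/h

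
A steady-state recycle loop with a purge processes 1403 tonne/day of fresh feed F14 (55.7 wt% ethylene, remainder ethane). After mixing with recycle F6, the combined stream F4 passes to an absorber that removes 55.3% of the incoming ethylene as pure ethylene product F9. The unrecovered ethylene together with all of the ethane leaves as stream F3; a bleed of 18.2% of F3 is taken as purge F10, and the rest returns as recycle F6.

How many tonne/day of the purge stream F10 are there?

ethane enters only via F14 and leaves only via the purge: 1403×0.443 = 0.182×(ethane in F3), and the absorber passes all ethane, so ethane in F4 = ethane in F3 = 3415 tonne/day.
ethylene in F4: m_A = 1403×0.557 + (1−0.182)·(1−0.553)·m_A, so m_A = 781.47/0.6344 = 1231.9 tonne/day.
F3 = (1−0.553)×1231.9 + 3415 = 3965.7 tonne/day.
Purge F10 = 0.182×3965.7 = 721.75 tonne/day.

721.8 tonne/day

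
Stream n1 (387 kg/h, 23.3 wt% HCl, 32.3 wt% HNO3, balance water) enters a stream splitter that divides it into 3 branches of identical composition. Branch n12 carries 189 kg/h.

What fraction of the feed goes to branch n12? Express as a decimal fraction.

0.488

Fraction to n12 = 189/387 = 0.4884.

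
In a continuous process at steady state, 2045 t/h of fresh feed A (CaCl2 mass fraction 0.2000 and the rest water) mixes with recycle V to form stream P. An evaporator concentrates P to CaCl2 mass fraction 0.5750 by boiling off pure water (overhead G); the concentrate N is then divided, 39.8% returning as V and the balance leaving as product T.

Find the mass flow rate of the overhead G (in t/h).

Overall CaCl2 balance (none leaves overhead): CaCl2 in fresh feed = CaCl2 in product, i.e. 2045×0.200 = (1−0.398)·N·0.575.
N = 409/(0.575×0.602) = 1181.6 t/h.
Recycle V = 0.398×1181.6 = 470.26 t/h.
Combined feed P = 2045 + 470.26 = 2515.3 t/h.
Overhead G = P − N = 2515.3 − 1181.6 = 1333.7 t/h.

1334 t/h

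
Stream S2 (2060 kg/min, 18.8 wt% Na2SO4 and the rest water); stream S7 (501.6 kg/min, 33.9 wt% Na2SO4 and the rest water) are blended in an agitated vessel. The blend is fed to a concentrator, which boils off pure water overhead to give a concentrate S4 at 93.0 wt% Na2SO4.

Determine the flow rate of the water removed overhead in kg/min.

Na2SO4 entering = 2060×0.188 + 501.6×0.339 = 557.32 kg/min.
All Na2SO4 reports to S4, so S4 = 557.32/0.930 = 599.27 kg/min.
Total feed = 2561.6 kg/min; overhead = 2561.6 − 599.27 = 1962.3 kg/min.

1962 kg/min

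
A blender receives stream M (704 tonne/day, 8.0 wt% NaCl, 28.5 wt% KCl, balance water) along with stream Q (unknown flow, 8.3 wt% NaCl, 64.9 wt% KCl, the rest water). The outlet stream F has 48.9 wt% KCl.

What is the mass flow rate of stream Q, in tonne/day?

Let Q be the unknown flow. Total out = 704 + Q.
KCl balance: 200.64 + 0.649·Q = 0.489·(704 + Q)
(0.649 − 0.489)·Q = 0.489×704 − 200.64 = 143.62
Q = 143.62 / 0.160 = 897.6 tonne/day

897.6 tonne/day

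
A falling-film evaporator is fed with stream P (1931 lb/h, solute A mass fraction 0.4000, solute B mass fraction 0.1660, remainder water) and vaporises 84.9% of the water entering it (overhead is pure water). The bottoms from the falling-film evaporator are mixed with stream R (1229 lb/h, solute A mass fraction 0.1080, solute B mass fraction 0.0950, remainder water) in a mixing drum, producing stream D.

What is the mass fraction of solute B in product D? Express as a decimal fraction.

0.1786

Vapour removed = 0.849×0.434×1931 = 711.51 lb/h; concentrate = 1219.5 lb/h.
solute B reaching the mixer = 320.55 (from concentrate) + 1229×0.095 = 437.3 lb/h.
Product flow = 1219.5 + 1229 = 2448.5 lb/h; solute B fraction = 0.1786.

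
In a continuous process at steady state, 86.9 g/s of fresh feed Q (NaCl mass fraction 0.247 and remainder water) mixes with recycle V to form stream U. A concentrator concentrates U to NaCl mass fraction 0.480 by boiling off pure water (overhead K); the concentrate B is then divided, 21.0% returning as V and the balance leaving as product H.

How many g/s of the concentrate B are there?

56.6 g/s

Overall NaCl balance (none leaves overhead): NaCl in fresh feed = NaCl in product, i.e. 86.9×0.247 = (1−0.210)·B·0.480.
B = 21.464/(0.480×0.790) = 56.604 g/s.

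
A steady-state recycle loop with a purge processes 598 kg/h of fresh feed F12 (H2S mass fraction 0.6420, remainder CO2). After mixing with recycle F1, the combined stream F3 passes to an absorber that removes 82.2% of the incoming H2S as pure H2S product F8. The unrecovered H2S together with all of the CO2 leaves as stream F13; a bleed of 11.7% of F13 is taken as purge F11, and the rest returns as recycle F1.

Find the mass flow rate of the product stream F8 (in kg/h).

H2S in F3: m_A = 598×0.642 + (1−0.117)·(1−0.822)·m_A, so m_A = 383.92/0.8428 = 455.51 kg/h.
Product F8 = 0.822×455.51 = 374.43 kg/h.

374.4 kg/h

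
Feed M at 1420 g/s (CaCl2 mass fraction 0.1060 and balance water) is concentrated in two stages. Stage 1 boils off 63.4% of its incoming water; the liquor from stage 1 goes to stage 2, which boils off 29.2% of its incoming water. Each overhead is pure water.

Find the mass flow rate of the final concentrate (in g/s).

water in feed = 1420×0.894 = 1269.5 g/s.
After stage 1: water left = (1−0.634)×1269.5 = 464.63; stream total = 615.15 g/s.
After stage 2: water left = (1−0.292)×464.63 = 328.96; final concentrate = 479.48 g/s.

479.5 g/s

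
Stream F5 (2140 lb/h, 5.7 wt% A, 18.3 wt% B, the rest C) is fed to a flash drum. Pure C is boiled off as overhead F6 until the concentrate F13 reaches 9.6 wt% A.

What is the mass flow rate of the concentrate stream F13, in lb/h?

1271 lb/h

A is conserved: 2140×0.057 = 121.98 lb/h all reports to the concentrate.
Concentrate = 121.98/(target fraction) = 1270.6 lb/h.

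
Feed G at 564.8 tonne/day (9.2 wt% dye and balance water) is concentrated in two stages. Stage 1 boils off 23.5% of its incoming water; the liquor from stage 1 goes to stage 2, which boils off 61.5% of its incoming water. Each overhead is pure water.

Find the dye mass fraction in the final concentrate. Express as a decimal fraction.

water in feed = 564.8×0.908 = 512.84 tonne/day.
After stage 1: water left = (1−0.235)×512.84 = 392.32; stream total = 444.28 tonne/day.
After stage 2: water left = (1−0.615)×392.32 = 151.04; final concentrate = 203.01 tonne/day.
dye fraction = 51.962/203.01 = 0.2560.

0.2560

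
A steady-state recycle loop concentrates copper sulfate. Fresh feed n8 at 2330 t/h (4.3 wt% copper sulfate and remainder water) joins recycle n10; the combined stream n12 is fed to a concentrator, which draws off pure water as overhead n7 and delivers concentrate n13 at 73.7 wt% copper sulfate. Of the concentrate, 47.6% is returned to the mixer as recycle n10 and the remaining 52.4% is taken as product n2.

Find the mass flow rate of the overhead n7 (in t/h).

Overall copper sulfate balance (none leaves overhead): copper sulfate in fresh feed = copper sulfate in product, i.e. 2330×0.043 = (1−0.476)·n13·0.737.
n13 = 100.19/(0.737×0.524) = 259.43 t/h.
Recycle n10 = 0.476×259.43 = 123.49 t/h.
Combined feed n12 = 2330 + 123.49 = 2453.5 t/h.
Overhead n7 = n12 − n13 = 2453.5 − 259.43 = 2194.1 t/h.

2194 t/h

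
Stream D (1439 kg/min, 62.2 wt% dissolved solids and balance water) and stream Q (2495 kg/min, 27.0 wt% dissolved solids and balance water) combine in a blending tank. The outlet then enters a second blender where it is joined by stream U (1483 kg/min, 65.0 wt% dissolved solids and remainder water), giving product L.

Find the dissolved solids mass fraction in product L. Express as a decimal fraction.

0.4675

Overall, product flow = 5417 kg/min.
dissolved solids in = 1439×0.622 + 2495×0.270 + 1483×0.650 = 2532.7 kg/min.
dissolved solids fraction in L = 0.4675.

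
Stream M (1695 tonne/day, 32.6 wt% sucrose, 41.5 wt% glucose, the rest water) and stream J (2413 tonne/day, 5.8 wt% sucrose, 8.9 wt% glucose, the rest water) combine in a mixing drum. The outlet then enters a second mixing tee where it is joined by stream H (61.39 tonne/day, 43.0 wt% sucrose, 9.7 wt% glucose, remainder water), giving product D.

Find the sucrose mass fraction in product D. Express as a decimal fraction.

0.172

Overall, product flow = 4169.4 tonne/day.
sucrose in = 1695×0.326 + 2413×0.058 + 61.39×0.430 = 718.92 tonne/day.
sucrose fraction in D = 0.172.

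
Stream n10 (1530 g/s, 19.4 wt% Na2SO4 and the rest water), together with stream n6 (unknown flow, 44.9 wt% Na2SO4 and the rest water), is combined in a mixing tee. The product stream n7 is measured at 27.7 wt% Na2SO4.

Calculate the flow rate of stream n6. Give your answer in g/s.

Let n6 be the unknown flow. Total out = 1530 + n6.
Na2SO4 balance: 296.82 + 0.449·n6 = 0.277·(1530 + n6)
(0.449 − 0.277)·n6 = 0.277×1530 − 296.82 = 126.99
n6 = 126.99 / 0.172 = 738.31 g/s

738.3 g/s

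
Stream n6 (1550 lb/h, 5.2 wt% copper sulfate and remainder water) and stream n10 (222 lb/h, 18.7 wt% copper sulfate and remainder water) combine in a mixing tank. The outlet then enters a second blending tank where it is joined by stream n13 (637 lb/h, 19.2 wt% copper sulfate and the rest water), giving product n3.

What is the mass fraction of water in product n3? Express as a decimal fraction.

Overall, product flow = 2409 lb/h.
water in = 1550×0.948 + 222×0.813 + 637×0.808 = 2164.6 lb/h.
water fraction in n3 = 0.899.

0.899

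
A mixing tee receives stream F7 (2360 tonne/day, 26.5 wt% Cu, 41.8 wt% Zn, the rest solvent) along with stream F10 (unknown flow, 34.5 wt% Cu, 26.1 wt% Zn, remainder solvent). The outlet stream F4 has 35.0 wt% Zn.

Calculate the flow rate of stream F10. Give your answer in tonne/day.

Let F10 be the unknown flow. Total out = 2360 + F10.
Zn balance: 986.48 + 0.261·F10 = 0.350·(2360 + F10)
(0.261 − 0.350)·F10 = 0.350×2360 − 986.48 = -160.48
F10 = -160.48 / -0.089 = 1803.1 tonne/day

1803 tonne/day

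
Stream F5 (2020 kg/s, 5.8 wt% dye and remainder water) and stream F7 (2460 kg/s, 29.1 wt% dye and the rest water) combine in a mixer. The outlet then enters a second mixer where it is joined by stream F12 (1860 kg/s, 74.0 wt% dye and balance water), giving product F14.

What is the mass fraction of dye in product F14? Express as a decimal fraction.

0.348

Overall, product flow = 6340 kg/s.
dye in = 2020×0.058 + 2460×0.291 + 1860×0.740 = 2209.4 kg/s.
dye fraction in F14 = 0.348.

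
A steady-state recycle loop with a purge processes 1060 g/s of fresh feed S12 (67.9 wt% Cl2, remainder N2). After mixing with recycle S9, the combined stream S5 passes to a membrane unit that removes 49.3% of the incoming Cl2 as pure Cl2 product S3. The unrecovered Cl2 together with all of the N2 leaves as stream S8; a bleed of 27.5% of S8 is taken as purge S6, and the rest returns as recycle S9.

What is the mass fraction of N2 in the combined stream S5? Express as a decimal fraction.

N2 enters only via S12 and leaves only via the purge: 1060×0.321 = 0.275×(N2 in S8), and the membrane unit passes all N2, so N2 in S5 = N2 in S8 = 1237.3 g/s.
Cl2 in S5: m_A = 1060×0.679 + (1−0.275)·(1−0.493)·m_A, so m_A = 719.74/0.6324 = 1138.1 g/s.
S5 = 1138.1 + 1237.3 = 2375.4 g/s.
N2 fraction in S5 = 1237.3/2375.4 = 0.521.

0.521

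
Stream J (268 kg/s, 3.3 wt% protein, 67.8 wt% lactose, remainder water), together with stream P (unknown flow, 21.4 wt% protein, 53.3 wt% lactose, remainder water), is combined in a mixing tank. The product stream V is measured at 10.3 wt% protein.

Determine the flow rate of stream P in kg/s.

Let P be the unknown flow. Total out = 268 + P.
protein balance: 8.844 + 0.214·P = 0.103·(268 + P)
(0.214 − 0.103)·P = 0.103×268 − 8.844 = 18.76
P = 18.76 / 0.111 = 169.01 kg/s

169 kg/s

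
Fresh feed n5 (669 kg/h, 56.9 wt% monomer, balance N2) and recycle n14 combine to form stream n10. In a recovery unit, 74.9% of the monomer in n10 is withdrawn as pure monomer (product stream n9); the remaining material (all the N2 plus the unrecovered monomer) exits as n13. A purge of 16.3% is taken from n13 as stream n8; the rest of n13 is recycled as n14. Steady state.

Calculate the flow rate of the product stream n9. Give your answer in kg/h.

360.9 kg/h

monomer in n10: m_A = 669×0.569 + (1−0.163)·(1−0.749)·m_A, so m_A = 380.66/0.7899 = 481.9 kg/h.
Product n9 = 0.749×481.9 = 360.94 kg/h.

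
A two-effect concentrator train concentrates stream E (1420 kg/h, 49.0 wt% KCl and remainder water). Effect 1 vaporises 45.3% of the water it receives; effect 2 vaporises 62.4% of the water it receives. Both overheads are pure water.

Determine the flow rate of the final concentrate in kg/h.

water in feed = 1420×0.510 = 724.2 kg/h.
After stage 1: water left = (1−0.453)×724.2 = 396.14; stream total = 1091.9 kg/h.
After stage 2: water left = (1−0.624)×396.14 = 148.95; final concentrate = 844.75 kg/h.

844.7 kg/h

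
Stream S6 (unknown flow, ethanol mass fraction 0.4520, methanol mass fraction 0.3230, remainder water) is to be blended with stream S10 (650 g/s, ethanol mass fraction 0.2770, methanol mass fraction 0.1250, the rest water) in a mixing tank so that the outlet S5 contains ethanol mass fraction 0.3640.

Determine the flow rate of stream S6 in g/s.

642.6 g/s

Let S6 be the unknown flow. Total out = 650 + S6.
ethanol balance: 180.05 + 0.452·S6 = 0.364·(650 + S6)
(0.452 − 0.364)·S6 = 0.364×650 − 180.05 = 56.55
S6 = 56.55 / 0.088 = 642.61 g/s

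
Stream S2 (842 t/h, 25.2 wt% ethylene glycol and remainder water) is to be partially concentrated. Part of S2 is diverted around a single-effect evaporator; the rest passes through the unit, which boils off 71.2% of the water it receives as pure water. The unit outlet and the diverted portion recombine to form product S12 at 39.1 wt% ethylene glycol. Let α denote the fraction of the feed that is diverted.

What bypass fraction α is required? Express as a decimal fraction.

0.332

All 842×0.252 = 212.18 t/h of ethylene glycol reaches S12, so S12 = 212.18/0.391 = 542.67 t/h and vapour = 299.33 t/h.
The evaporator receives (1−α)·842 of feed at 0.748 water and removes 0.712 of that water:
0.712×0.748×(1−α)×842 = 299.33
(1−α) = 299.33/448.43 = 0.6675;  α = 0.3325.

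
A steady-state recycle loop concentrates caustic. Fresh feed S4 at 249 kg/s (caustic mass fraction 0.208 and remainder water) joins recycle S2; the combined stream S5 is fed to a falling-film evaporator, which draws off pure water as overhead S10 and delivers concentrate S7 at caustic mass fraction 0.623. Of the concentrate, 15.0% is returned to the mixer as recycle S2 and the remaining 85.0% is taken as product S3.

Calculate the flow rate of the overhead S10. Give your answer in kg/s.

165.9 kg/s

Overall caustic balance (none leaves overhead): caustic in fresh feed = caustic in product, i.e. 249×0.208 = (1−0.150)·S7·0.623.
S7 = 51.792/(0.623×0.850) = 97.804 kg/s.
Recycle S2 = 0.150×97.804 = 14.671 kg/s.
Combined feed S5 = 249 + 14.671 = 263.67 kg/s.
Overhead S10 = S5 − S7 = 263.67 − 97.804 = 165.87 kg/s.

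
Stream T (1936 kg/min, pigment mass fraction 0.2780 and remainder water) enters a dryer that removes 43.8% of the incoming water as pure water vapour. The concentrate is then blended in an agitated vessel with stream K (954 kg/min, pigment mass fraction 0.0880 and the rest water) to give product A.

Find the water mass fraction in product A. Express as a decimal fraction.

Vapour removed = 0.438×0.722×1936 = 612.23 kg/min; concentrate = 1323.8 kg/min.
water reaching the mixer = 785.56 (from concentrate) + 954×0.912 = 1655.6 kg/min.
Product flow = 1323.8 + 954 = 2277.8 kg/min; water fraction = 0.7269.

0.7269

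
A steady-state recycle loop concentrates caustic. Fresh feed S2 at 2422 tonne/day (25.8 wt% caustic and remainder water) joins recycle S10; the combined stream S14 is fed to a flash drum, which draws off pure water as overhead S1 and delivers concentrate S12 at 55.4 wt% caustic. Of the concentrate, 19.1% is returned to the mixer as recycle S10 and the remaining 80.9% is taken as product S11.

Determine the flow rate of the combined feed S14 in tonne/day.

2688 tonne/day

Overall caustic balance (none leaves overhead): caustic in fresh feed = caustic in product, i.e. 2422×0.258 = (1−0.191)·S12·0.554.
S12 = 624.88/(0.554×0.809) = 1394.2 tonne/day.
Recycle S10 = 0.191×1394.2 = 266.3 tonne/day.
Combined feed S14 = 2422 + 266.3 = 2688.3 tonne/day.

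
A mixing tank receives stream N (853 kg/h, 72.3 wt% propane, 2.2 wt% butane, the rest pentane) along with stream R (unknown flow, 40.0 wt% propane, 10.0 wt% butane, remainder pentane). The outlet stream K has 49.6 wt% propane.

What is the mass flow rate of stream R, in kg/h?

Let R be the unknown flow. Total out = 853 + R.
propane balance: 616.72 + 0.400·R = 0.496·(853 + R)
(0.400 − 0.496)·R = 0.496×853 − 616.72 = -193.63
R = -193.63 / -0.096 = 2017 kg/h

2017 kg/h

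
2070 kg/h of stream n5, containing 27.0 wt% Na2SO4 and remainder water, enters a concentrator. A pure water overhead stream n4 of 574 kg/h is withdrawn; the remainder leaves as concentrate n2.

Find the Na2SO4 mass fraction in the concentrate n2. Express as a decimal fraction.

Na2SO4 is not removed: 2070×0.270 = 558.9 kg/h of Na2SO4 enters n2.
Concentrate = 2070 − 574 = 1496 kg/h.
Mass fraction = 558.9/1496 = 0.374.

0.374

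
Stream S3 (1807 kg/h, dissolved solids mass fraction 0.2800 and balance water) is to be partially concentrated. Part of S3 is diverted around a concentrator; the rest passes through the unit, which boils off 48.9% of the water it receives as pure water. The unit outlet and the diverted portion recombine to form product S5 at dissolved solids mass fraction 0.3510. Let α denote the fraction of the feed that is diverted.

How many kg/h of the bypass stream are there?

All 1807×0.280 = 505.96 kg/h of dissolved solids reaches S5, so S5 = 505.96/0.351 = 1441.5 kg/h and vapour = 365.52 kg/h.
The evaporator receives (1−α)·1807 of feed at 0.720 water and removes 0.489 of that water:
0.489×0.720×(1−α)×1807 = 365.52
(1−α) = 365.52/636.21 = 0.5745;  α = 0.4255.
Bypass flow = 0.4255×1807 = 768.83 kg/h.

768.8 kg/h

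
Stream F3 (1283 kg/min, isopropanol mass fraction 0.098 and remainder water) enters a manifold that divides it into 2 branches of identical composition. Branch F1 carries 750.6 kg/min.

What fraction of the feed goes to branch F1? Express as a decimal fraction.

0.585

Fraction to F1 = 750.6/1283 = 0.5850.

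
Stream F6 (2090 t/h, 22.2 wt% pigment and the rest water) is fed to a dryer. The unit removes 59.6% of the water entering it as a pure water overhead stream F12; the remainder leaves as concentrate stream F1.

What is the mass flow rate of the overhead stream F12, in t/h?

969.1 t/h

water entering = 2090×0.778 = 1626 t/h; overhead removed = 0.596×1626 = 969.11 t/h.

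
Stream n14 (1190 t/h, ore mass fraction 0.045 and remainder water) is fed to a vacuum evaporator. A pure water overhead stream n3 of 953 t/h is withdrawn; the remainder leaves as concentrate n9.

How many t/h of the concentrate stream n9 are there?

Concentrate = 1190 − 953 = 237 t/h.

237 t/h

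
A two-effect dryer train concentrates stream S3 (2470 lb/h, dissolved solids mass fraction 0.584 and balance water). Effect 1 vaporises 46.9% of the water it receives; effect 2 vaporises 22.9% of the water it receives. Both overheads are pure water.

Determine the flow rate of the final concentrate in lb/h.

1863 lb/h

water in feed = 2470×0.416 = 1027.5 lb/h.
After stage 1: water left = (1−0.469)×1027.5 = 545.61; stream total = 1988.1 lb/h.
After stage 2: water left = (1−0.229)×545.61 = 420.67; final concentrate = 1863.1 lb/h.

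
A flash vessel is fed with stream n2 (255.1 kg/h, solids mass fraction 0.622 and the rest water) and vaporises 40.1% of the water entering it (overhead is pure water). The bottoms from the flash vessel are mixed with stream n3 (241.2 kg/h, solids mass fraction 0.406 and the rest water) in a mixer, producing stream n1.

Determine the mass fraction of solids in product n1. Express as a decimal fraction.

0.561

Vapour removed = 0.401×0.378×255.1 = 38.668 kg/h; concentrate = 216.43 kg/h.
solids reaching the mixer = 158.67 (from concentrate) + 241.2×0.406 = 256.6 kg/h.
Product flow = 216.43 + 241.2 = 457.63 kg/h; solids fraction = 0.561.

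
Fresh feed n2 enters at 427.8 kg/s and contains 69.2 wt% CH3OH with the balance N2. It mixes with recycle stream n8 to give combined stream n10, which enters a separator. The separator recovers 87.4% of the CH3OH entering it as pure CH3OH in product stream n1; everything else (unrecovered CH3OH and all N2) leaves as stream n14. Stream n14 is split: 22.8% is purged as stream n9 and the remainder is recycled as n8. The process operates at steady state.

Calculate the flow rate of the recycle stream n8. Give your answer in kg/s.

478 kg/s

N2 enters only via n2 and leaves only via the purge: 427.8×0.308 = 0.228×(N2 in n14), and the separator passes all N2, so N2 in n10 = N2 in n14 = 577.91 kg/s.
CH3OH in n10: m_A = 427.8×0.692 + (1−0.228)·(1−0.874)·m_A, so m_A = 296.04/0.9027 = 327.94 kg/s.
n14 = (1−0.874)×327.94 + 577.91 = 619.23 kg/s.
Recycle n8 = (1−0.228)×619.23 = 478.04 kg/s.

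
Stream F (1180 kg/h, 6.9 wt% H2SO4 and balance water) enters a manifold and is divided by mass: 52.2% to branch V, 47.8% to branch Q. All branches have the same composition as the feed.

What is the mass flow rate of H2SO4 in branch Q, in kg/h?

38.92 kg/h

Branch Q total = 0.478×1180 = 564.04 kg/h.
H2SO4 in Q = 0.069×564.04 = 38.919 kg/h.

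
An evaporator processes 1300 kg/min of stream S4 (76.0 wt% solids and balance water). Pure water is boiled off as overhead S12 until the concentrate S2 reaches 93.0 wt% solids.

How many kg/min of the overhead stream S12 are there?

solids is conserved: 1300×0.760 = 988 kg/min all reports to the concentrate.
Concentrate = 988/(target fraction) = 1062.4 kg/min.
Overhead = 1300 − 1062.4 = 237.63 kg/min.

237.6 kg/min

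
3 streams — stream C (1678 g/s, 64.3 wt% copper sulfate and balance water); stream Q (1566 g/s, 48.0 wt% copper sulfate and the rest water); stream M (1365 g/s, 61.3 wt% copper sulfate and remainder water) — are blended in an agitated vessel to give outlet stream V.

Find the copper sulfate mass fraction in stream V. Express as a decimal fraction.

Total flow out = 1678 + 1566 + 1365 = 4609 g/s.
copper sulfate in = 1678×0.643 + 1566×0.480 + 1365×0.613 = 2667.4 g/s.
copper sulfate mass fraction in V = 2667.4/4609 = 0.579.

0.579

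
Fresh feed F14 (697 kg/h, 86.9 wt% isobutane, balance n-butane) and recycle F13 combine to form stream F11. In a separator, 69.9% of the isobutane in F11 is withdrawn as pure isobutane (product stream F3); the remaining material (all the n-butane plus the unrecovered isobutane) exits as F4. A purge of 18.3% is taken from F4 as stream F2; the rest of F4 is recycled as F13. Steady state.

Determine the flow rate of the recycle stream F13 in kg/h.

605.2 kg/h

n-butane enters only via F14 and leaves only via the purge: 697×0.131 = 0.183×(n-butane in F4), and the separator passes all n-butane, so n-butane in F11 = n-butane in F4 = 498.95 kg/h.
isobutane in F11: m_A = 697×0.869 + (1−0.183)·(1−0.699)·m_A, so m_A = 605.69/0.7541 = 803.22 kg/h.
F4 = (1−0.699)×803.22 + 498.95 = 740.71 kg/h.
Recycle F13 = (1−0.183)×740.71 = 605.16 kg/h.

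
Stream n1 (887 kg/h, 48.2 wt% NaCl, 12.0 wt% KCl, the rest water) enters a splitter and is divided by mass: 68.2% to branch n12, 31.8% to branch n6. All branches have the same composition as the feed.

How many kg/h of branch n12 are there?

Branch n12 flow = 0.682×887 = 604.93 kg/h.

604.9 kg/h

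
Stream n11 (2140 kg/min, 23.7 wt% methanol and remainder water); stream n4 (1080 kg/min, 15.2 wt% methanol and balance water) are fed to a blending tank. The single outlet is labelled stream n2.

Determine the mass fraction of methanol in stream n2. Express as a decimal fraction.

Total flow out = 2140 + 1080 = 3220 kg/min.
methanol in = 2140×0.237 + 1080×0.152 = 671.34 kg/min.
methanol mass fraction in n2 = 671.34/3220 = 0.2085.

0.2085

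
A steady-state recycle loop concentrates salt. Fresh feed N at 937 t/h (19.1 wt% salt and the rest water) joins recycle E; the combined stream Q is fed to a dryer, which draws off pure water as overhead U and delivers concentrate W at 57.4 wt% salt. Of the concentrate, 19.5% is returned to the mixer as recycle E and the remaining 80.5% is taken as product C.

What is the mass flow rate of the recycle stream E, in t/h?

75.53 t/h

Overall salt balance (none leaves overhead): salt in fresh feed = salt in product, i.e. 937×0.191 = (1−0.195)·W·0.574.
W = 178.97/(0.574×0.805) = 387.32 t/h.
Recycle E = 0.195×387.32 = 75.527 t/h.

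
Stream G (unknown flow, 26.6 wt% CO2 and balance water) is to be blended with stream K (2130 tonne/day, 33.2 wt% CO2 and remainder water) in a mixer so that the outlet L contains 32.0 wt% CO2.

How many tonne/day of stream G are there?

Let G be the unknown flow. Total out = 2130 + G.
CO2 balance: 707.16 + 0.266·G = 0.320·(2130 + G)
(0.266 − 0.320)·G = 0.320×2130 − 707.16 = -25.56
G = -25.56 / -0.054 = 473.33 tonne/day

473.3 tonne/day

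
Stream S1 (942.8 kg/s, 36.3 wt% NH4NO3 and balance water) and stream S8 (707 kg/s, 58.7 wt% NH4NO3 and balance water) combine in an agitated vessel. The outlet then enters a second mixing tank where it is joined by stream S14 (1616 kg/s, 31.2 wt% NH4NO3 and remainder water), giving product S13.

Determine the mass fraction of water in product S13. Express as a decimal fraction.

Overall, product flow = 3265.8 kg/s.
water in = 942.8×0.637 + 707×0.413 + 1616×0.688 = 2004.4 kg/s.
water fraction in S13 = 0.614.

0.614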